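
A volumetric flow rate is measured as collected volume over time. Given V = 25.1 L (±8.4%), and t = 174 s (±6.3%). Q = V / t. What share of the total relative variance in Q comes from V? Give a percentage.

(δQ/Q)² = (1·δV/V)² + (-1·δt/t)²
  V term: (1×0.0840)² = 0.00706
  t term: (-1×0.0630)² = 0.00397
Total = 0.0110. Share from V = 0.00706/0.0110 = 0.640.

64.0%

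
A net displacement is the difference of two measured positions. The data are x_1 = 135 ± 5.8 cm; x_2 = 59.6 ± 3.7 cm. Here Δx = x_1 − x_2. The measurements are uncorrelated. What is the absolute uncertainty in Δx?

6.88 cm

Δx is a linear combination, so absolute uncertainties add in quadrature:
  (δx_1)² = 33.6;  (δx_2)² = 13.7
δΔx = √(47.3) = 6.88 cm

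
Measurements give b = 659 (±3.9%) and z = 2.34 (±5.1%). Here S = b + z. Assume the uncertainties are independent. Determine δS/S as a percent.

Sums and differences: (δS)² = Σ (cᵢ δxᵢ)².
  (δb)² = 661;  (δz)² = 0.0142
δS = √(661) = 25.7
S = 661, so δS/S = 25.7/661 = 0.0389.

3.89%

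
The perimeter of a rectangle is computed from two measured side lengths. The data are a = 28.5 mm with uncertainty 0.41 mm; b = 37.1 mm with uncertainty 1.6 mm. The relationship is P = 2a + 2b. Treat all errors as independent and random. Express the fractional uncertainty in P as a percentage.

2.52%

Each term contributes (cᵢ δxᵢ)² to (δP)²:
  (2·δa)² = 0.672;  (2·δb)² = 10.2
δP = √(10.9) = 3.30 mm
P = 131 mm, so δP/P = 3.30/131 = 0.0252.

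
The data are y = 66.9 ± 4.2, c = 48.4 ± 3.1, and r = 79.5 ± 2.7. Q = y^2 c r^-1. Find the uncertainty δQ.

395

Products/powers → add relative errors in quadrature, weighted by exponent:
  (2·δy/y)² = (2×0.0628)² = 0.0158;  (1·δc/c)² = (1×0.0640)² = 0.00410;  (-1·δr/r)² = (-1×0.0340)² = 0.00115
δQ/Q = √(0.0210) = 0.145
Q = 2720, so δQ = 0.145 × 2720 = 395.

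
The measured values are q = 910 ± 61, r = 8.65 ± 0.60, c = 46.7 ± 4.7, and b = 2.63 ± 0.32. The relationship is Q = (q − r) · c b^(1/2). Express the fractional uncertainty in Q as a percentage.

13.6%

Let u = q − r = 901. δu = √(δq² + δr²) = √(3720 + 0.360) = 61.0, so δu/u = 0.0677.
Q is then a monomial in u, c, b:
δQ/Q = √((δu/u)² + (1·δc/c)² + (½·δb/b)²) = √(0.00458 + 0.0101 + 0.00370) = 0.136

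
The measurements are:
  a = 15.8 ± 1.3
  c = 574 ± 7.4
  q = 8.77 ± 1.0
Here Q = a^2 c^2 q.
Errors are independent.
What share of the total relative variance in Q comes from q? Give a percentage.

31.9%

(δQ/Q)² = (2·δa/a)² + (2·δc/c)² + (1·δq/q)²
  a term: (2×0.0823)² = 0.0271
  c term: (2×0.0129)² = 0.000665
  q term: (1×0.114)² = 0.0130
Total = 0.0407. Share from q = 0.0130/0.0407 = 0.319.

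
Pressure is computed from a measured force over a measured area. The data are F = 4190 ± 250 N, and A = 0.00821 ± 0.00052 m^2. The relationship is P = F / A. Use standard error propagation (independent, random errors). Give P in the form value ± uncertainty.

(5.10 ± 0.444) × 10^5 Pa

For a monomial P ∝ F, A^-1, fractional errors add in quadrature:
  (1·δF/F)² = (1×0.0597)² = 0.00356;  (-1·δA/A)² = (-1×0.0633)² = 0.00401
δP/P = √(0.00757) = 0.0870
P = 5.1e+05 Pa, so δP = 0.0870 × 5.1e+05 = 44400 Pa.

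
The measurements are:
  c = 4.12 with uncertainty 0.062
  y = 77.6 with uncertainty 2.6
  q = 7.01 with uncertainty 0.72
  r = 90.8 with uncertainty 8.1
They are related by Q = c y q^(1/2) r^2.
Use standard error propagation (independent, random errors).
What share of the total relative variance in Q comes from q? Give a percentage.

7.36%

(δQ/Q)² = (1·δc/c)² + (1·δy/y)² + (½·δq/q)² + (2·δr/r)²
  c term: (1×0.0150)² = 0.000226
  y term: (1×0.0335)² = 0.00112
  q term: (0.5×0.103)² = 0.00264
  r term: (2×0.0892)² = 0.0318
Total = 0.0358. Share from q = 0.00264/0.0358 = 0.0736.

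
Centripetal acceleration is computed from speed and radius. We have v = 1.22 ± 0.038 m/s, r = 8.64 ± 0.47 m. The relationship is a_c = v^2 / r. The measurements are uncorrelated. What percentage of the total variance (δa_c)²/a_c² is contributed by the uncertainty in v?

(δa_c/a_c)² = (2·δv/v)² + (-1·δr/r)²
  v term: (2×0.0311)² = 0.00388
  r term: (-1×0.0544)² = 0.00296
Total = 0.00684. Share from v = 0.00388/0.00684 = 0.567.

56.7%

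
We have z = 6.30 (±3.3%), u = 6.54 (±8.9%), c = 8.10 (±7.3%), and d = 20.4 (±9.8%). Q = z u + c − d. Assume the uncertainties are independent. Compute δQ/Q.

0.153

Let p = z·u = 41.2. δp/p = √((1·δz/z)² + (1·δu/u)²) = √(0.00109 + 0.00792) = 0.0949, so δp = 3.91.
Q = p + c − d: δQ = √(δp² + δc² + δd²) = √(15.3 + 0.350 + 4.00) = 4.43
Q = 28.9, so δQ/Q = 4.43/28.9 = 0.153.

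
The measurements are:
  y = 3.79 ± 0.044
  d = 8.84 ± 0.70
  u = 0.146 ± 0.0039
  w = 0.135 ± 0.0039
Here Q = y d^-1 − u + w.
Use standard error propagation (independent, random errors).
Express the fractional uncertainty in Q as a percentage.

8.32%

Let p = y·d^-1 = 0.429. δp/p = √((1·δy/y)² + (-1·δd/d)²) = √(0.000135 + 0.00627) = 0.0800, so δp = 0.0343.
Q = p − u + w: δQ = √(δp² + δu² + δw²) = √(0.00118 + 1.52e-05 + 1.52e-05) = 0.0348
Q = 0.418, so δQ/Q = 0.0348/0.418 = 0.0832.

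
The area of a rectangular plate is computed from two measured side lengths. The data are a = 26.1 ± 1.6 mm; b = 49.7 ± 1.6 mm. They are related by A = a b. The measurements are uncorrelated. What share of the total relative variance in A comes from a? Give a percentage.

78.4%

(δA/A)² = (1·δa/a)² + (1·δb/b)²
  a term: (1×0.0613)² = 0.00376
  b term: (1×0.0322)² = 0.00104
Total = 0.00479. Share from a = 0.00376/0.00479 = 0.784.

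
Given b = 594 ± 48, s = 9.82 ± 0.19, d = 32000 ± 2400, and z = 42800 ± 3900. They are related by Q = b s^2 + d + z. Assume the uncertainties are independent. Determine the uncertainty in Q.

Let p = b·s^2 = 57300. δp/p = √((1·δb/b)² + (2·δs/s)²) = √(0.00653 + 0.00150) = 0.0896, so δp = 5130.
Q = p + d + z: δQ = √(δp² + δd² + δz²) = √(2.63e+07 + 5.76e+06 + 1.52e+07) = 6880

6880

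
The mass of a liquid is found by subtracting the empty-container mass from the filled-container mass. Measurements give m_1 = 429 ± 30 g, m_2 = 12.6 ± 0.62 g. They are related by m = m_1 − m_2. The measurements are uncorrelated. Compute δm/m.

0.0721

Sums and differences: (δm)² = Σ (cᵢ δxᵢ)².
  (δm_1)² = 900;  (δm_2)² = 0.384
δm = √(900) = 30.0 g
m = 416 g, so δm/m = 30.0/416 = 0.0721.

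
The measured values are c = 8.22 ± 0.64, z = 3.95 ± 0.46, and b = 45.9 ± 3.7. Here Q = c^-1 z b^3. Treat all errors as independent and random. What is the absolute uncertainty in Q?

13000

Products/powers → add relative errors in quadrature, weighted by exponent:
  (-1·δc/c)² = (-1×0.0779)² = 0.00606;  (1·δz/z)² = (1×0.116)² = 0.0136;  (3·δb/b)² = (3×0.0806)² = 0.0585
δQ/Q = √(0.0781) = 0.279
Q = 46500, so δQ = 0.279 × 46500 = 13000.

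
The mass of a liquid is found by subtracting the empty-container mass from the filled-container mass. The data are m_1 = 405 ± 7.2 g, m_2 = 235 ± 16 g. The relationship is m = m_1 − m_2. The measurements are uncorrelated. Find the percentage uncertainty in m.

10.3%

Each term contributes (cᵢ δxᵢ)² to (δm)²:
  (δm_1)² = 51.8;  (δm_2)² = 256
δm = √(308) = 17.5 g
m = 170 g, so δm/m = 17.5/170 = 0.103.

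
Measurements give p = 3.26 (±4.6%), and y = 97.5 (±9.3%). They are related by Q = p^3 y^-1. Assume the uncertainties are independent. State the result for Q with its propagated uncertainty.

0.355 ± 0.0591

Q is a product of powers, so relative uncertainties combine in quadrature:
  (3·δp/p)² = (3×0.0460)² = 0.0190;  (-1·δy/y)² = (-1×0.0930)² = 0.00865
δQ/Q = √(0.0277) = 0.166
Q = 0.355, so δQ = 0.166 × 0.355 = 0.0591.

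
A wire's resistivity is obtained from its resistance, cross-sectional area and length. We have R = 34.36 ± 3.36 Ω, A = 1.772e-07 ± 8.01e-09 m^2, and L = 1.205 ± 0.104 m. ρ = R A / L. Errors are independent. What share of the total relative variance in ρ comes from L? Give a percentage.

(δρ/ρ)² = (1·δR/R)² + (1·δA/A)² + (-1·δL/L)²
  R term: (1×0.0978)² = 0.00956
  A term: (1×0.0452)² = 0.00204
  L term: (-1×0.0863)² = 0.00745
Total = 0.0191. Share from L = 0.00745/0.0191 = 0.391.

39.1%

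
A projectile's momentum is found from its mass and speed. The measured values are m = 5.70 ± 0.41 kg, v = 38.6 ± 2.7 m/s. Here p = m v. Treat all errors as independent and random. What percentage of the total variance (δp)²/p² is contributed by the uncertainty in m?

(δp/p)² = (1·δm/m)² + (1·δv/v)²
  m term: (1×0.0719)² = 0.00517
  v term: (1×0.0699)² = 0.00489
Total = 0.0101. Share from m = 0.00517/0.0101 = 0.514.

51.4%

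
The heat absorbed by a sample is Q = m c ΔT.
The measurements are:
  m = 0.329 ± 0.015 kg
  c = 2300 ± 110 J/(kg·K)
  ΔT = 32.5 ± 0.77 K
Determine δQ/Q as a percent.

7.02%

For a monomial Q ∝ m, c, ΔT, fractional errors add in quadrature:
  (1·δm/m)² = (1×0.0456)² = 0.00208;  (1·δc/c)² = (1×0.0478)² = 0.00229;  (1·δΔT/ΔT)² = (1×0.0237)² = 0.000561
δQ/Q = √(0.00493) = 0.0702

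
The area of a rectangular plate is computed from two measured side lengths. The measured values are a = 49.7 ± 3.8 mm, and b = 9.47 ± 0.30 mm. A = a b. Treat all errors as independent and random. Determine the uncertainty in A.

39.0 mm^2

Since A is a product/quotient, work with relative uncertainties:
  (1·δa/a)² = (1×0.0765)² = 0.00585;  (1·δb/b)² = (1×0.0317)² = 0.00100
δA/A = √(0.00685) = 0.0828
A = 471 mm^2, so δA = 0.0828 × 471 = 39.0 mm^2.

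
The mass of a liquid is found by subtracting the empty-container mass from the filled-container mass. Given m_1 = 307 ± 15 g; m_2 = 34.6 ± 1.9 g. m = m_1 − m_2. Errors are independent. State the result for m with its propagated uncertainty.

For a sum/difference, combine absolute errors in quadrature:
  (δm_1)² = 225;  (δm_2)² = 3.61
δm = √(229) = 15.1 g
m = 272 g.

272 ± 15.1 g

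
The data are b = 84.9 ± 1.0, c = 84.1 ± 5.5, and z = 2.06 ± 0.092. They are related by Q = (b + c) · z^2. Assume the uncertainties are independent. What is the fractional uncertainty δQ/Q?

Let u = b + c = 169. δu = √(δb² + δc²) = √(1.00 + 30.2) = 5.59, so δu/u = 0.0331.
Q is then a monomial in u, z:
δQ/Q = √((δu/u)² + (2·δz/z)²) = √(0.00109 + 0.00798) = 0.0952

0.0952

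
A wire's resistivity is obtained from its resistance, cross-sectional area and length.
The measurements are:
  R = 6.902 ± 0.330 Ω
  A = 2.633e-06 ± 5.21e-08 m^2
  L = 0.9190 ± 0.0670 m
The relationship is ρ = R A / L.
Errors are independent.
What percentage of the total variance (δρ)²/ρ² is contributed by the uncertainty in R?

(δρ/ρ)² = (1·δR/R)² + (1·δA/A)² + (-1·δL/L)²
  R term: (1×0.0478)² = 0.00229
  A term: (1×0.0198)² = 0.000392
  L term: (-1×0.0729)² = 0.00532
Total = 0.00799. Share from R = 0.00229/0.00799 = 0.286.

28.6%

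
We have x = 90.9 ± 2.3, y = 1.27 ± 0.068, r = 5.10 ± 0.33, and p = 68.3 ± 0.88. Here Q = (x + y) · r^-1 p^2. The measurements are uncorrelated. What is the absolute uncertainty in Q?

6240

Let u = x + y = 92.2. δu = √(δx² + δy²) = √(5.29 + 0.00462) = 2.30, so δu/u = 0.0250.
Q is then a monomial in u, r, p:
δQ/Q = √((δu/u)² + (-1·δr/r)² + (2·δp/p)²) = √(0.000623 + 0.00419 + 0.000664) = 0.0740
Q = 84300, so δQ = 0.0740 × 84300 = 6240.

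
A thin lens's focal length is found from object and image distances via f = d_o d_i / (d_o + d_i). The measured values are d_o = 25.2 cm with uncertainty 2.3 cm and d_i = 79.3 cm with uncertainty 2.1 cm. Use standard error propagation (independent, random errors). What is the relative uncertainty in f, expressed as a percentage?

6.96%

∂f/∂d_o = (d_i/(d_o+d_i))² = 0.576;  ∂f/∂d_i = (d_o/(d_o+d_i))² = 0.0582
δf = √((∂f/∂d_o · δd_o)² + (∂f/∂d_i · δd_i)²) = √(1.75 + 0.0149) = 1.33 cm
f = 19.1 cm, so δf/f = 1.33/19.1 = 0.0696.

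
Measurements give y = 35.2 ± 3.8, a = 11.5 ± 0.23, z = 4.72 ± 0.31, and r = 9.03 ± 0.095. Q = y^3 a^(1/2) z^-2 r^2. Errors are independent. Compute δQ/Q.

Each factor contributes (exponent × relative error)² to (δQ/Q)²:
  (3·δy/y)² = (3×0.108)² = 0.105;  (½·δa/a)² = (0.5×0.0200)² = 0.000100;  (-2·δz/z)² = (-2×0.0657)² = 0.0173;  (2·δr/r)² = (2×0.0105)² = 0.000443
δQ/Q = √(0.123) = 0.350

0.350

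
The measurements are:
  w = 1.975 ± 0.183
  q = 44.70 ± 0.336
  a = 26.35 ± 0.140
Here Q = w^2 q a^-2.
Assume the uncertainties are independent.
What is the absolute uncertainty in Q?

Relative error in a monomial: (δQ/Q)² = Σ (nᵢ · δxᵢ/xᵢ)².
  (2·δw/w)² = (2×0.0927)² = 0.0343;  (1·δq/q)² = (1×0.00752)² = 5.65e-05;  (-2·δa/a)² = (-2×0.00531)² = 0.000113
δQ/Q = √(0.0345) = 0.186
Q = 0.2511, so δQ = 0.186 × 0.2511 = 0.0467.

0.0467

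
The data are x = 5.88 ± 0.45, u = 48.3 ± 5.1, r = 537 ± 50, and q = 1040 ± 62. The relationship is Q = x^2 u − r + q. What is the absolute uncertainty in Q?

Let p = x^2·u = 1670. δp/p = √((2·δx/x)² + (1·δu/u)²) = √(0.0234 + 0.0111) = 0.186, so δp = 311.
Q = p − r + q: δQ = √(δp² + δr² + δq²) = √(96400 + 2500 + 3840) = 321

321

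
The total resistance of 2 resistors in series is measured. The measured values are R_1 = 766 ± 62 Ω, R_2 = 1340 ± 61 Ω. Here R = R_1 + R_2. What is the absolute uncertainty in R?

Each term contributes (cᵢ δxᵢ)² to (δR)²:
  (δR_1)² = 3840;  (δR_2)² = 3720
δR = √(7560) = 87.0 Ω

87.0 Ω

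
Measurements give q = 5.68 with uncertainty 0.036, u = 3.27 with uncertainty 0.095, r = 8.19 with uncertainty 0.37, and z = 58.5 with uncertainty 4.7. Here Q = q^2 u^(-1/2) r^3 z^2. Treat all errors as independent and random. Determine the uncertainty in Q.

For a monomial Q ∝ q^2, u^(-1/2), r^3, z^2, fractional errors add in quadrature:
  (2·δq/q)² = (2×0.00634)² = 0.000161;  (−½·δu/u)² = (-0.5×0.0291)² = 0.000211;  (3·δr/r)² = (3×0.0452)² = 0.0184;  (2·δz/z)² = (2×0.0803)² = 0.0258
δQ/Q = √(0.0446) = 0.211
Q = 3.35e+07, so δQ = 0.211 × 3.35e+07 = 7.08e+06.

7.08e+06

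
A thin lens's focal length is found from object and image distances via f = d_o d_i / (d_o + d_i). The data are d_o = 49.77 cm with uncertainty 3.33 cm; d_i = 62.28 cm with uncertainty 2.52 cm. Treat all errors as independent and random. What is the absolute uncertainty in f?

∂f/∂d_o = (d_i/(d_o+d_i))² = 0.309;  ∂f/∂d_i = (d_o/(d_o+d_i))² = 0.197
δf = √((∂f/∂d_o · δd_o)² + (∂f/∂d_i · δd_i)²) = √(1.06 + 0.247) = 1.14 cm

1.14 cm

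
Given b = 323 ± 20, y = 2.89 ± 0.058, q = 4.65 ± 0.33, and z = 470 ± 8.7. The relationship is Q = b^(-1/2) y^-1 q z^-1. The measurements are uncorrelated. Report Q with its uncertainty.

Products/powers → add relative errors in quadrature, weighted by exponent:
  (−½·δb/b)² = (-0.5×0.0619)² = 0.000959;  (-1·δy/y)² = (-1×0.0201)² = 0.000403;  (1·δq/q)² = (1×0.0710)² = 0.00504;  (-1·δz/z)² = (-1×0.0185)² = 0.000343
δQ/Q = √(0.00674) = 0.0821
Q = 0.000190, so δQ = 0.0821 × 0.000190 = 1.56e-05.

(1.90 ± 0.156) × 10^-4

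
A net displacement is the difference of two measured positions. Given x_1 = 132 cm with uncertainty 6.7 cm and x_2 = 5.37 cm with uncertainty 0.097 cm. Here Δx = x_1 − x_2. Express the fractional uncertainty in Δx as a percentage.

Sums and differences: (δΔx)² = Σ (cᵢ δxᵢ)².
  (δx_1)² = 44.9;  (δx_2)² = 0.00941
δΔx = √(44.9) = 6.70 cm
Δx = 127 cm, so δΔx/Δx = 6.70/127 = 0.0529.

5.29%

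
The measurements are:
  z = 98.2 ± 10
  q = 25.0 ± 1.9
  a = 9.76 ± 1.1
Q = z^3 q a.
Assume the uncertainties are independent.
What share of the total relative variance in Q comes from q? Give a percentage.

5.17%

(δQ/Q)² = (3·δz/z)² + (1·δq/q)² + (1·δa/a)²
  z term: (3×0.102)² = 0.0933
  q term: (1×0.0760)² = 0.00578
  a term: (1×0.113)² = 0.0127
Total = 0.112. Share from q = 0.00578/0.112 = 0.0517.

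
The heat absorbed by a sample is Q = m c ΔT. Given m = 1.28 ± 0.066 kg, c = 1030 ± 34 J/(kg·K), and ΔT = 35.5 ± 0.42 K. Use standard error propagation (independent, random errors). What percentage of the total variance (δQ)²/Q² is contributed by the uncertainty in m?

68.4%

(δQ/Q)² = (1·δm/m)² + (1·δc/c)² + (1·δΔT/ΔT)²
  m term: (1×0.0516)² = 0.00266
  c term: (1×0.0330)² = 0.00109
  ΔT term: (1×0.0118)² = 0.000140
Total = 0.00389. Share from m = 0.00266/0.00389 = 0.684.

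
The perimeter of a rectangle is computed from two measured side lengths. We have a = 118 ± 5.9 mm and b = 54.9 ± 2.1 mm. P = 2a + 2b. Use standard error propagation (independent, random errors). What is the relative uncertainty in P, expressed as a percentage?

3.62%

Absolute uncertainties add in quadrature for a linear combination:
  (2·δa)² = 139;  (2·δb)² = 17.6
δP = √(157) = 12.5 mm
P = 346 mm, so δP/P = 12.5/346 = 0.0362.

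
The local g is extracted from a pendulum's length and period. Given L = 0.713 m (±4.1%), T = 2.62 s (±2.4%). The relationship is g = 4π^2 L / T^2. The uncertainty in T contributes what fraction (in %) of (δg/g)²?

(δg/g)² = (1·δL/L)² + (-2·δT/T)²
  L term: (1×0.0410)² = 0.00168
  T term: (-2×0.0240)² = 0.00230
Total = 0.00398. Share from T = 0.00230/0.00398 = 0.578.

57.8%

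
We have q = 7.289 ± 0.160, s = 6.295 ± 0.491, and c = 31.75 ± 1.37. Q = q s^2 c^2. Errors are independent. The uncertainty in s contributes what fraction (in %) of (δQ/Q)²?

75.4%

(δQ/Q)² = (1·δq/q)² + (2·δs/s)² + (2·δc/c)²
  q term: (1×0.0220)² = 0.000482
  s term: (2×0.0780)² = 0.0243
  c term: (2×0.0431)² = 0.00745
Total = 0.0323. Share from s = 0.0243/0.0323 = 0.754.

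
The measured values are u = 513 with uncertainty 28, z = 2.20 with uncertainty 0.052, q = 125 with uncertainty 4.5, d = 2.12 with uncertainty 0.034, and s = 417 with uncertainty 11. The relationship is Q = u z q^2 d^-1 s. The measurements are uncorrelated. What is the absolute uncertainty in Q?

Since Q is a product/quotient, work with relative uncertainties:
  (1·δu/u)² = (1×0.0546)² = 0.00298;  (1·δz/z)² = (1×0.0236)² = 0.000559;  (2·δq/q)² = (2×0.0360)² = 0.00518;  (-1·δd/d)² = (-1×0.0160)² = 0.000257;  (1·δs/s)² = (1×0.0264)² = 0.000696
δQ/Q = √(0.00967) = 0.0984
Q = 3.47e+09, so δQ = 0.0984 × 3.47e+09 = 3.41e+08.

3.41e+08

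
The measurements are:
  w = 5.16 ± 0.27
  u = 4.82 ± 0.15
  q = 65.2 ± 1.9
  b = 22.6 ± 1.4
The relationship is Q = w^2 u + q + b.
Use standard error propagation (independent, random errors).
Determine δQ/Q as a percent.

6.57%

Let p = w^2·u = 128. δp/p = √((2·δw/w)² + (1·δu/u)²) = √(0.0110 + 0.000968) = 0.109, so δp = 14.0.
Q = p + q + b: δQ = √(δp² + δq² + δb²) = √(196 + 3.61 + 1.96) = 14.2
Q = 216, so δQ/Q = 14.2/216 = 0.0657.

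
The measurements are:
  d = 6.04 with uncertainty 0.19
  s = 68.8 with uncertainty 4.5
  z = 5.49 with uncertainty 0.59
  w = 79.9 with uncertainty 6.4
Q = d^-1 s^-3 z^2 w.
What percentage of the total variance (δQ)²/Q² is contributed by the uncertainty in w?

(δQ/Q)² = (-1·δd/d)² + (-3·δs/s)² + (2·δz/z)² + (1·δw/w)²
  d term: (-1×0.0315)² = 0.000990
  s term: (-3×0.0654)² = 0.0385
  z term: (2×0.107)² = 0.0462
  w term: (1×0.0801)² = 0.00642
Total = 0.0921. Share from w = 0.00642/0.0921 = 0.0697.

6.97%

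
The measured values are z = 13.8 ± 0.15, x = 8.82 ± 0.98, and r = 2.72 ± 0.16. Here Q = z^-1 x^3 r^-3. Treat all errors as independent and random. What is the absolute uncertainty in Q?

0.932

Relative error in a monomial: (δQ/Q)² = Σ (nᵢ · δxᵢ/xᵢ)².
  (-1·δz/z)² = (-1×0.0109)² = 0.000118;  (3·δx/x)² = (3×0.111)² = 0.111;  (-3·δr/r)² = (-3×0.0588)² = 0.0311
δQ/Q = √(0.142) = 0.377
Q = 2.47, so δQ = 0.377 × 2.47 = 0.932.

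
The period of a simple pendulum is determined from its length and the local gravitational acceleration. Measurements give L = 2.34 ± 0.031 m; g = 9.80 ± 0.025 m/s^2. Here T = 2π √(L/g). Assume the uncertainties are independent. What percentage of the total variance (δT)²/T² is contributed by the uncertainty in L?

96.4%

(δT/T)² = (½·δL/L)² + (−½·δg/g)²
  L term: (0.5×0.0132)² = 4.39e-05
  g term: (-0.5×0.00255)² = 1.63e-06
Total = 4.55e-05. Share from L = 4.39e-05/4.55e-05 = 0.964.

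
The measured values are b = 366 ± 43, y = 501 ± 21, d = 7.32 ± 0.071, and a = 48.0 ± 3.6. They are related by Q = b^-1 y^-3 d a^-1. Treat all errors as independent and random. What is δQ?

Products/powers → add relative errors in quadrature, weighted by exponent:
  (-1·δb/b)² = (-1×0.117)² = 0.0138;  (-3·δy/y)² = (-3×0.0419)² = 0.0158;  (1·δd/d)² = (1×0.00970)² = 9.41e-05;  (-1·δa/a)² = (-1×0.0750)² = 0.00562
δQ/Q = √(0.0353) = 0.188
Q = 3.31e-12, so δQ = 0.188 × 3.31e-12 = 6.23e-13.

6.23e-13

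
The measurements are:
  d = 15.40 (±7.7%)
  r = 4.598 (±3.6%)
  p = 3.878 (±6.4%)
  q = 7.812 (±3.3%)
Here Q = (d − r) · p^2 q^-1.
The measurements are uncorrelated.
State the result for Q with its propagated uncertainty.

Let u = d − r = 10.80. δu = √(δd² + δr²) = √(1.41 + 0.0274) = 1.20, so δu/u = 0.111.
Q is then a monomial in u, p, q:
δQ/Q = √((δu/u)² + (2·δp/p)² + (-1·δq/q)²) = √(0.0123 + 0.0164 + 0.00109) = 0.173
Q = 20.79, so δQ = 0.173 × 20.79 = 3.59.

20.79 ± 3.59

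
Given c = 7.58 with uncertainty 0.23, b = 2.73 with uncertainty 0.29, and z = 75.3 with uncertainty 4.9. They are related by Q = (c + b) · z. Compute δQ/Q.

Let u = c + b = 10.3. δu = √(δc² + δb²) = √(0.0529 + 0.0841) = 0.370, so δu/u = 0.0359.
Q is then a monomial in u, z:
δQ/Q = √((δu/u)² + (1·δz/z)²) = √(0.00129 + 0.00423) = 0.0743

0.0743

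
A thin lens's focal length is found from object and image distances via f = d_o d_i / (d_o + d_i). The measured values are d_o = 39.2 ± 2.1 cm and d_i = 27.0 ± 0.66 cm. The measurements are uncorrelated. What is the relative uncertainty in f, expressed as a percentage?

∂f/∂d_o = (d_i/(d_o+d_i))² = 0.166;  ∂f/∂d_i = (d_o/(d_o+d_i))² = 0.351
δf = √((∂f/∂d_o · δd_o)² + (∂f/∂d_i · δd_i)²) = √(0.122 + 0.0536) = 0.419 cm
f = 16.0 cm, so δf/f = 0.419/16.0 = 0.0262.

2.62%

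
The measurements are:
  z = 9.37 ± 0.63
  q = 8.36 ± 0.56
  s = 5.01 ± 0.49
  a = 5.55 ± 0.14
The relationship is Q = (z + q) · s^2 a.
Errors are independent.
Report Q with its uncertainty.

2470 ± 501

Let u = z + q = 17.7. δu = √(δz² + δq²) = √(0.397 + 0.314) = 0.843, so δu/u = 0.0475.
Q is then a monomial in u, s, a:
δQ/Q = √((δu/u)² + (2·δs/s)² + (1·δa/a)²) = √(0.00226 + 0.0383 + 0.000636) = 0.203
Q = 2470, so δQ = 0.203 × 2470 = 501.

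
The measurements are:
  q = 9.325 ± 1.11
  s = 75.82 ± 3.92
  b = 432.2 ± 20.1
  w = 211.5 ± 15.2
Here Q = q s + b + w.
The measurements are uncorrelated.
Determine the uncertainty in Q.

Let p = q·s = 707.0. δp/p = √((1·δq/q)² + (1·δs/s)²) = √(0.0142 + 0.00267) = 0.130, so δp = 91.8.
Q = p + b + w: δQ = √(δp² + δb² + δw²) = √(8420 + 404 + 231) = 95.2

95.2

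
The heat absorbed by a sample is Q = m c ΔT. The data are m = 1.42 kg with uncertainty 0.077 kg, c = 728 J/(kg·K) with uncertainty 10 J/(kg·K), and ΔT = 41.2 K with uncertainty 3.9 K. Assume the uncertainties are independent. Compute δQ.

Each factor contributes (exponent × relative error)² to (δQ/Q)²:
  (1·δm/m)² = (1×0.0542)² = 0.00294;  (1·δc/c)² = (1×0.0137)² = 0.000189;  (1·δΔT/ΔT)² = (1×0.0947)² = 0.00896
δQ/Q = √(0.0121) = 0.110
Q = 42600 J, so δQ = 0.110 × 42600 = 4680 J.

4680 J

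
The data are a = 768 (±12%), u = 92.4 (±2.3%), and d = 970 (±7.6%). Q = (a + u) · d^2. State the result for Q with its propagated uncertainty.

Let w = a + u = 860. δw = √(δa² + δu²) = √(8490 + 4.52) = 92.2, so δw/w = 0.107.
Q is then a monomial in w, d:
δQ/Q = √((δw/w)² + (2·δd/d)²) = √(0.0115 + 0.0231) = 0.186
Q = 8.1e+08, so δQ = 0.186 × 8.1e+08 = 1.51e+08.

(8.10 ± 1.51) × 10^8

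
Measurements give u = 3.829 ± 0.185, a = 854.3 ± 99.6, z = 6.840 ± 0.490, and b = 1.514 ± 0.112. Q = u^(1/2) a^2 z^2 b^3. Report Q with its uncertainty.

(2.319 ± 0.819) × 10^8

Relative error in a monomial: (δQ/Q)² = Σ (nᵢ · δxᵢ/xᵢ)².
  (½·δu/u)² = (0.5×0.0483)² = 0.000584;  (2·δa/a)² = (2×0.117)² = 0.0544;  (2·δz/z)² = (2×0.0716)² = 0.0205;  (3·δb/b)² = (3×0.0740)² = 0.0493
δQ/Q = √(0.125) = 0.353
Q = 2.319e+08, so δQ = 0.353 × 2.319e+08 = 8.19e+07.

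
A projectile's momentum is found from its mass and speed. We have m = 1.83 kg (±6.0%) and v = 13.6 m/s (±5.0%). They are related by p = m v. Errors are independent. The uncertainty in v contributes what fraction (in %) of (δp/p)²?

(δp/p)² = (1·δm/m)² + (1·δv/v)²
  m term: (1×0.0600)² = 0.00360
  v term: (1×0.0500)² = 0.00250
Total = 0.00610. Share from v = 0.00250/0.00610 = 0.410.

41.0%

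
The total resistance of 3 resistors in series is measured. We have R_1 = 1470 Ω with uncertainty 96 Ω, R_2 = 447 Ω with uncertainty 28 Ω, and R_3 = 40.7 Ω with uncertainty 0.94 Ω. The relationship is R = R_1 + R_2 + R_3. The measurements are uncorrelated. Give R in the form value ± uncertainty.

1960 ± 100 Ω

For a sum/difference, combine absolute errors in quadrature:
  (δR_1)² = 9220;  (δR_2)² = 784;  (δR_3)² = 0.884
δR = √(10000) = 100 Ω
R = 1960 Ω.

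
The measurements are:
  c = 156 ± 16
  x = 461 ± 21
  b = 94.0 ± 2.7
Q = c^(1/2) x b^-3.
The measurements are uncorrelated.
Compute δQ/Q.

0.110

For a monomial Q ∝ c^(1/2), x, b^-3, fractional errors add in quadrature:
  (½·δc/c)² = (0.5×0.103)² = 0.00263;  (1·δx/x)² = (1×0.0456)² = 0.00208;  (-3·δb/b)² = (-3×0.0287)² = 0.00743
δQ/Q = √(0.0121) = 0.110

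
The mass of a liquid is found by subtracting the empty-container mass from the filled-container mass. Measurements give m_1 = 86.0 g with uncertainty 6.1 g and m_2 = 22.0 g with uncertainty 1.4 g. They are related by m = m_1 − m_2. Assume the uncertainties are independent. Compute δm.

6.26 g

Sums and differences: (δm)² = Σ (cᵢ δxᵢ)².
  (δm_1)² = 37.2;  (δm_2)² = 1.96
δm = √(39.2) = 6.26 g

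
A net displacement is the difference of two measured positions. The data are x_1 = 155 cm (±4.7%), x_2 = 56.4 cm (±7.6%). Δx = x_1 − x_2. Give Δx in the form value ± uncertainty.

98.6 ± 8.45 cm

For a sum/difference, combine absolute errors in quadrature:
  (δx_1)² = 53.1;  (δx_2)² = 18.4
δΔx = √(71.4) = 8.45 cm
Δx = 98.6 cm.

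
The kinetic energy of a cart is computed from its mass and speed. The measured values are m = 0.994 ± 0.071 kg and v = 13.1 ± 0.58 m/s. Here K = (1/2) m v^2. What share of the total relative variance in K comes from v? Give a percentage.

(δK/K)² = (1·δm/m)² + (2·δv/v)²
  m term: (1×0.0714)² = 0.00510
  v term: (2×0.0443)² = 0.00784
Total = 0.0129. Share from v = 0.00784/0.0129 = 0.606.

60.6%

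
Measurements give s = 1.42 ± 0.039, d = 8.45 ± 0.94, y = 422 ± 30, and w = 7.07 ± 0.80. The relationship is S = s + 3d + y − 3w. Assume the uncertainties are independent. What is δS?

30.2

Sums and differences: (δS)² = Σ (cᵢ δxᵢ)².
  (δs)² = 0.00152;  (3·δd)² = 7.95;  (δy)² = 900;  (3·δw)² = 5.76
δS = √(914) = 30.2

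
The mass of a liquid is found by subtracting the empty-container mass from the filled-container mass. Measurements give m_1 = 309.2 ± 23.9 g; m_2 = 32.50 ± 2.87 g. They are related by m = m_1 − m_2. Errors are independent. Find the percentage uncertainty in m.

Sums and differences: (δm)² = Σ (cᵢ δxᵢ)².
  (δm_1)² = 571;  (δm_2)² = 8.24
δm = √(579) = 24.1 g
m = 276.7 g, so δm/m = 24.1/276.7 = 0.0870.

8.70%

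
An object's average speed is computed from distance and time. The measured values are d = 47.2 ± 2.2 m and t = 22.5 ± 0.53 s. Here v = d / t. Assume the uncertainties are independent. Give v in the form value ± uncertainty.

2.10 ± 0.110 m/s

Relative error in a monomial: (δv/v)² = Σ (nᵢ · δxᵢ/xᵢ)².
  (1·δd/d)² = (1×0.0466)² = 0.00217;  (-1·δt/t)² = (-1×0.0236)² = 0.000555
δv/v = √(0.00273) = 0.0522
v = 2.10 m/s, so δv = 0.0522 × 2.10 = 0.110 m/s.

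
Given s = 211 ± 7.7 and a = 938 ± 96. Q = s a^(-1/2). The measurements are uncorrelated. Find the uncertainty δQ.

Products/powers → add relative errors in quadrature, weighted by exponent:
  (1·δs/s)² = (1×0.0365)² = 0.00133;  (−½·δa/a)² = (-0.5×0.102)² = 0.00262
δQ/Q = √(0.00395) = 0.0629
Q = 6.89, so δQ = 0.0629 × 6.89 = 0.433.

0.433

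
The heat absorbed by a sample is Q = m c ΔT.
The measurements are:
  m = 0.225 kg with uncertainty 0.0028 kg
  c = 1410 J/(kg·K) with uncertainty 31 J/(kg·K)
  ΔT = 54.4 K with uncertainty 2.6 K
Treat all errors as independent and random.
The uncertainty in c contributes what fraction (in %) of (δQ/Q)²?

(δQ/Q)² = (1·δm/m)² + (1·δc/c)² + (1·δΔT/ΔT)²
  m term: (1×0.0124)² = 0.000155
  c term: (1×0.0220)² = 0.000483
  ΔT term: (1×0.0478)² = 0.00228
Total = 0.00292. Share from c = 0.000483/0.00292 = 0.165.

16.5%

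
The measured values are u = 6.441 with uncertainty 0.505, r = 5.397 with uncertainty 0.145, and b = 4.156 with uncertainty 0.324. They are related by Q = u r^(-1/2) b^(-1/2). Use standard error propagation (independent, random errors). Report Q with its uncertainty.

1.360 ± 0.120

Q is a product of powers, so relative uncertainties combine in quadrature:
  (1·δu/u)² = (1×0.0784)² = 0.00615;  (−½·δr/r)² = (-0.5×0.0269)² = 0.000180;  (−½·δb/b)² = (-0.5×0.0780)² = 0.00152
δQ/Q = √(0.00785) = 0.0886
Q = 1.360, so δQ = 0.0886 × 1.360 = 0.120.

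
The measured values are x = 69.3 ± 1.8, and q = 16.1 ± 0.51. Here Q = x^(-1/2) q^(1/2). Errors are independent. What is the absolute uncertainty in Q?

0.00987

Products/powers → add relative errors in quadrature, weighted by exponent:
  (−½·δx/x)² = (-0.5×0.0260)² = 0.000169;  (½·δq/q)² = (0.5×0.0317)² = 0.000251
δQ/Q = √(0.000420) = 0.0205
Q = 0.482, so δQ = 0.0205 × 0.482 = 0.00987.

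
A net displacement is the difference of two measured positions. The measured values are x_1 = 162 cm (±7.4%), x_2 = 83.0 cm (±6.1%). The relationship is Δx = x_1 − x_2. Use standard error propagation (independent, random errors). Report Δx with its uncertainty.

79.0 ± 13.0 cm

For a sum/difference, combine absolute errors in quadrature:
  (δx_1)² = 144;  (δx_2)² = 25.6
δΔx = √(169) = 13.0 cm
Δx = 79.0 cm.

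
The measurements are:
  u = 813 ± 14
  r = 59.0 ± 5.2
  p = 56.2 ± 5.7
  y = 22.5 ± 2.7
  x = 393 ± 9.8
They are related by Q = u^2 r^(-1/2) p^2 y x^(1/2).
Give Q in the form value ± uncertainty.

Relative error in a monomial: (δQ/Q)² = Σ (nᵢ · δxᵢ/xᵢ)².
  (2·δu/u)² = (2×0.0172)² = 0.00119;  (−½·δr/r)² = (-0.5×0.0881)² = 0.00194;  (2·δp/p)² = (2×0.101)² = 0.0411;  (1·δy/y)² = (1×0.120)² = 0.0144;  (½·δx/x)² = (0.5×0.0249)² = 0.000155
δQ/Q = √(0.0588) = 0.243
Q = 1.21e+11, so δQ = 0.243 × 1.21e+11 = 2.94e+10.

(1.21 ± 0.294) × 10^11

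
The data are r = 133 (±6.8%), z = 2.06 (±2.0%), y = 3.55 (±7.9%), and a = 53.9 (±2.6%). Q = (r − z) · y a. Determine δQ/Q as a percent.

Let u = r − z = 131. δu = √(δr² + δz²) = √(81.8 + 0.00170) = 9.04, so δu/u = 0.0691.
Q is then a monomial in u, y, a:
δQ/Q = √((δu/u)² + (1·δy/y)² + (1·δa/a)²) = √(0.00477 + 0.00624 + 0.000676) = 0.108

10.8%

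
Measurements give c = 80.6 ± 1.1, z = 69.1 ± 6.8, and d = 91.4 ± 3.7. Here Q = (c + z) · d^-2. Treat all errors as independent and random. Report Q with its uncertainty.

Let u = c + z = 150. δu = √(δc² + δz²) = √(1.21 + 46.2) = 6.89, so δu/u = 0.0460.
Q is then a monomial in u, d:
δQ/Q = √((δu/u)² + (-2·δd/d)²) = √(0.00212 + 0.00655) = 0.0931
Q = 0.0179, so δQ = 0.0931 × 0.0179 = 0.00167.

0.0179 ± 0.00167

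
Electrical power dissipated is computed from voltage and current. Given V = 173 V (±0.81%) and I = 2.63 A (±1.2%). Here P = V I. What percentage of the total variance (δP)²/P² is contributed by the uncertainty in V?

(δP/P)² = (1·δV/V)² + (1·δI/I)²
  V term: (1×0.00810)² = 6.56e-05
  I term: (1×0.0120)² = 0.000144
Total = 0.000210. Share from V = 6.56e-05/0.000210 = 0.313.

31.3%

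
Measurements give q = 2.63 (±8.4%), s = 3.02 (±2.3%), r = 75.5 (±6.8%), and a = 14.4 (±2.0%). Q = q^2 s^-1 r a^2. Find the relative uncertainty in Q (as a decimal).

Products/powers → add relative errors in quadrature, weighted by exponent:
  (2·δq/q)² = (2×0.0840)² = 0.0282;  (-1·δs/s)² = (-1×0.0230)² = 0.000529;  (1·δr/r)² = (1×0.0680)² = 0.00462;  (2·δa/a)² = (2×0.0200)² = 0.00160
δQ/Q = √(0.0350) = 0.187

0.187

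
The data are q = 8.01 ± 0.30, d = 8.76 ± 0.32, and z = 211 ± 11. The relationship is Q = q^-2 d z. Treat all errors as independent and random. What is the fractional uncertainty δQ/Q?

0.0983

Q is a product of powers, so relative uncertainties combine in quadrature:
  (-2·δq/q)² = (-2×0.0375)² = 0.00561;  (1·δd/d)² = (1×0.0365)² = 0.00133;  (1·δz/z)² = (1×0.0521)² = 0.00272
δQ/Q = √(0.00966) = 0.0983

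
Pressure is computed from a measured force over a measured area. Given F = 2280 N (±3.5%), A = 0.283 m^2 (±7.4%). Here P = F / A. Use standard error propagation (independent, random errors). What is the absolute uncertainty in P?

P is a product of powers, so relative uncertainties combine in quadrature:
  (1·δF/F)² = (1×0.0350)² = 0.00123;  (-1·δA/A)² = (-1×0.0740)² = 0.00548
δP/P = √(0.00670) = 0.0819
P = 8060 Pa, so δP = 0.0819 × 8060 = 660 Pa.

660 Pa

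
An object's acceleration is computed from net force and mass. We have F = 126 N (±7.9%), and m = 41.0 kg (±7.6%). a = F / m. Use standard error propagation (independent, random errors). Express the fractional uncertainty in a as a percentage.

For a monomial a ∝ F, m^-1, fractional errors add in quadrature:
  (1·δF/F)² = (1×0.0790)² = 0.00624;  (-1·δm/m)² = (-1×0.0760)² = 0.00578
δa/a = √(0.0120) = 0.110

11.0%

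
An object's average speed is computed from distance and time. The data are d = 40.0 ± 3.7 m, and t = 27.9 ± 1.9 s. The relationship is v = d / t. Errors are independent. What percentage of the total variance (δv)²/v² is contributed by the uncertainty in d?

(δv/v)² = (1·δd/d)² + (-1·δt/t)²
  d term: (1×0.0925)² = 0.00856
  t term: (-1×0.0681)² = 0.00464
Total = 0.0132. Share from d = 0.00856/0.0132 = 0.649.

64.9%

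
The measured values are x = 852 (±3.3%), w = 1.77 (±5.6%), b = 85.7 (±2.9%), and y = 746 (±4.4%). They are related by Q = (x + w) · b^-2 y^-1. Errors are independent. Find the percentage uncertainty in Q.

7.99%

Let u = x + w = 854. δu = √(δx² + δw²) = √(791 + 0.00982) = 28.1, so δu/u = 0.0329.
Q is then a monomial in u, b, y:
δQ/Q = √((δu/u)² + (-2·δb/b)² + (-1·δy/y)²) = √(0.00108 + 0.00336 + 0.00194) = 0.0799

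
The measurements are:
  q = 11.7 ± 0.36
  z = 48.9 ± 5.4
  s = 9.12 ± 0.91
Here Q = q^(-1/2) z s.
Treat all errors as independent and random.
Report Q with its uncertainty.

130 ± 19.5

Since Q is a product/quotient, work with relative uncertainties:
  (−½·δq/q)² = (-0.5×0.0308)² = 0.000237;  (1·δz/z)² = (1×0.110)² = 0.0122;  (1·δs/s)² = (1×0.0998)² = 0.00996
δQ/Q = √(0.0224) = 0.150
Q = 130, so δQ = 0.150 × 130 = 19.5.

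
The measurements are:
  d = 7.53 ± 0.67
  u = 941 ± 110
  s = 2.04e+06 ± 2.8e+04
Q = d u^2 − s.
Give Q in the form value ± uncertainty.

(4.63 ± 1.67) × 10^6

Let p = d·u^2 = 6.67e+06. δp/p = √((1·δd/d)² + (2·δu/u)²) = √(0.00792 + 0.0547) = 0.250, so δp = 1.67e+06.
Q = p − s: δQ = √(δp² + δs²) = √(2.78e+12 + 7.84e+08) = 1.67e+06
Q = 4.63e+06.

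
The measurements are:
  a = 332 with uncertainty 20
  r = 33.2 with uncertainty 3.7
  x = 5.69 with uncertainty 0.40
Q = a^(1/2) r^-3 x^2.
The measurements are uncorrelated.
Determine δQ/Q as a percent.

36.4%

Products/powers → add relative errors in quadrature, weighted by exponent:
  (½·δa/a)² = (0.5×0.0602)² = 0.000907;  (-3·δr/r)² = (-3×0.111)² = 0.112;  (2·δx/x)² = (2×0.0703)² = 0.0198
δQ/Q = √(0.132) = 0.364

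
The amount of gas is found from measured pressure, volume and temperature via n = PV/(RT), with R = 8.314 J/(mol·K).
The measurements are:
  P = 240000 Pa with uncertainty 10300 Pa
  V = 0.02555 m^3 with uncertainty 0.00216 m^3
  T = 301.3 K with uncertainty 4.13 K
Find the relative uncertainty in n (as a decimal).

Relative error in a monomial: (δn/n)² = Σ (nᵢ · δxᵢ/xᵢ)².
  (1·δP/P)² = (1×0.0429)² = 0.00184;  (1·δV/V)² = (1×0.0845)² = 0.00715;  (-1·δT/T)² = (-1×0.0137)² = 0.000188
δn/n = √(0.00918) = 0.0958

0.0958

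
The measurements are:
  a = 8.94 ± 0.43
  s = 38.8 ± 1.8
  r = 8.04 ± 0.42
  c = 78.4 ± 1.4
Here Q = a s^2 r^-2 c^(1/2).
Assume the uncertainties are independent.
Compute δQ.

Each factor contributes (exponent × relative error)² to (δQ/Q)²:
  (1·δa/a)² = (1×0.0481)² = 0.00231;  (2·δs/s)² = (2×0.0464)² = 0.00861;  (-2·δr/r)² = (-2×0.0522)² = 0.0109;  (½·δc/c)² = (0.5×0.0179)² = 7.97e-05
δQ/Q = √(0.0219) = 0.148
Q = 1840, so δQ = 0.148 × 1840 = 273.

273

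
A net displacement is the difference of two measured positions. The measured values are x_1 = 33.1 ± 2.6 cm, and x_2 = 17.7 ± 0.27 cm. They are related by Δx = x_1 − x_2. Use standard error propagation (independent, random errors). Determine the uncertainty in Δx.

Each term contributes (cᵢ δxᵢ)² to (δΔx)²:
  (δx_1)² = 6.76;  (δx_2)² = 0.0729
δΔx = √(6.83) = 2.61 cm

2.61 cm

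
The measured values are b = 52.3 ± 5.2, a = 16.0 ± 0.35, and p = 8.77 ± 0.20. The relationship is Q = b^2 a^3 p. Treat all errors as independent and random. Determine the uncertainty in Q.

2.07e+07

Since Q is a product/quotient, work with relative uncertainties:
  (2·δb/b)² = (2×0.0994)² = 0.0395;  (3·δa/a)² = (3×0.0219)² = 0.00431;  (1·δp/p)² = (1×0.0228)² = 0.000520
δQ/Q = √(0.0444) = 0.211
Q = 9.83e+07, so δQ = 0.211 × 9.83e+07 = 2.07e+07.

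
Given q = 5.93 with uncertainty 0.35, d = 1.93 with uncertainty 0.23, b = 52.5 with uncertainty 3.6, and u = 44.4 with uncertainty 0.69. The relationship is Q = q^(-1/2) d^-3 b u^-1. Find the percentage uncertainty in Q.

36.6%

Relative error in a monomial: (δQ/Q)² = Σ (nᵢ · δxᵢ/xᵢ)².
  (−½·δq/q)² = (-0.5×0.0590)² = 0.000871;  (-3·δd/d)² = (-3×0.119)² = 0.128;  (1·δb/b)² = (1×0.0686)² = 0.00470;  (-1·δu/u)² = (-1×0.0155)² = 0.000242
δQ/Q = √(0.134) = 0.366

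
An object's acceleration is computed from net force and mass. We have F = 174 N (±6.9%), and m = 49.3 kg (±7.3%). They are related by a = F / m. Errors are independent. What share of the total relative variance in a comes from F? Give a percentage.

47.2%

(δa/a)² = (1·δF/F)² + (-1·δm/m)²
  F term: (1×0.0690)² = 0.00476
  m term: (-1×0.0730)² = 0.00533
Total = 0.0101. Share from F = 0.00476/0.0101 = 0.472.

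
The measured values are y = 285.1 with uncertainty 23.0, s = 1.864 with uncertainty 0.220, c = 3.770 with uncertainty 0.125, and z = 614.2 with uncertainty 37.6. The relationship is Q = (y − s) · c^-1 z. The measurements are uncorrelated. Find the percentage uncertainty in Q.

10.7%

Let u = y − s = 283.2. δu = √(δy² + δs²) = √(529 + 0.0484) = 23.0, so δu/u = 0.0812.
Q is then a monomial in u, c, z:
δQ/Q = √((δu/u)² + (-1·δc/c)² + (1·δz/z)²) = √(0.00659 + 0.00110 + 0.00375) = 0.107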